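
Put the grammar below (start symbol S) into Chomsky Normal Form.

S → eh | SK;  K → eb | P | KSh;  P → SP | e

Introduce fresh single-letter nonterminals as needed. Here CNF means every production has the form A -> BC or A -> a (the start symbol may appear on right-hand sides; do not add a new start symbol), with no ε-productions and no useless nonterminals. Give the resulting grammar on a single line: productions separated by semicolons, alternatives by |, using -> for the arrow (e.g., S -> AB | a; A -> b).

No ε-productions.
After unit-elimination: S -> SK | eh; K -> e | SP | eb | KSh; P -> e | SP.
TERM: introduce C -> b, B -> e, A -> h and substitute in every rule of length ≥2.
BIN: K -> KSA becomes K -> KD, D -> SA.

S -> BA | SK; A -> h; B -> e; C -> b; D -> SA; K -> e | BC | KD | SP; P -> e | SP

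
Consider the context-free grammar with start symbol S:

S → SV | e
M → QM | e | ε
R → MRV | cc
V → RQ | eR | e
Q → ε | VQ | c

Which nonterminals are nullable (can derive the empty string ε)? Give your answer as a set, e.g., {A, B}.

Directly nullable (have an ε-rule): {M, Q}.
Not nullable: R, S, V — each has a terminal in every rule's right-hand side or depends on a non-nullable symbol.

{M, Q}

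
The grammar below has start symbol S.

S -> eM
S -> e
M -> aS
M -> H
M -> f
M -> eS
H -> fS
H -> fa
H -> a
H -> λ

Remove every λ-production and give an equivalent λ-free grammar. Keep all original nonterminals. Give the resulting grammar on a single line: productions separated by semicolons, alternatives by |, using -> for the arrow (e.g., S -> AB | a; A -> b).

Nullable set: {H, M}.
S -> eM: M nullable, giving e | eM.
Drop H -> λ.
M -> H: H nullable, giving H.
Unchanged (no nullable symbols): S -> e; H -> a; H -> fS; H -> fa; M -> aS; M -> eS; M -> f.

S -> e | eM; H -> a | fS | fa; M -> H | f | aS | eS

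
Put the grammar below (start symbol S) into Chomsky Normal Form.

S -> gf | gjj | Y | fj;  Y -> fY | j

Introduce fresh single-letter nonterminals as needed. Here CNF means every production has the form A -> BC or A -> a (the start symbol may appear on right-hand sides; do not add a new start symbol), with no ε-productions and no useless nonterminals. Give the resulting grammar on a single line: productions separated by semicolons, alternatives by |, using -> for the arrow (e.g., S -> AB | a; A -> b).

S -> j | AB | AY | CA | CD; A -> f; B -> j; C -> g; D -> BB; Y -> j | AY

No ε-productions.
After unit-elimination: S -> j | fY | fj | gf | gjj; Y -> j | fY.
TERM: introduce A -> f, C -> g, B -> j and substitute in every rule of length ≥2.
BIN: S -> CBB becomes S -> CD, D -> BB.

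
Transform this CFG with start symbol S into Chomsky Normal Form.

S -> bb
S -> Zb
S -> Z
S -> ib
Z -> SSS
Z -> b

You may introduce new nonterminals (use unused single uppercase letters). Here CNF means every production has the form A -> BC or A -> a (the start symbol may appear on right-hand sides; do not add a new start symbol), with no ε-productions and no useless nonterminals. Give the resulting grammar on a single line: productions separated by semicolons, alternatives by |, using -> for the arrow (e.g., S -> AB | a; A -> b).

S -> b | AA | BA | SC | ZA; A -> b; B -> i; C -> SS; D -> SS; Z -> b | SD

No ε-productions.
After unit-elimination: S -> b | Zb | bb | ib | SSS; Z -> b | SSS.
TERM: introduce A -> b, B -> i and substitute in every rule of length ≥2.
BIN: S -> SSS becomes S -> SC, C -> SS; Z -> SSS becomes Z -> SD, D -> SS.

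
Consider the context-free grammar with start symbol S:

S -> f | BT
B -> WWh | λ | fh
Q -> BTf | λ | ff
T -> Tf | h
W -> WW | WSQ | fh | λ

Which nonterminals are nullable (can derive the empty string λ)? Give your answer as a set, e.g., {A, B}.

Directly nullable (have an ε-rule): {B, Q, W}.
Not nullable: S, T — each has a terminal in every rule's right-hand side or depends on a non-nullable symbol.

{B, Q, W}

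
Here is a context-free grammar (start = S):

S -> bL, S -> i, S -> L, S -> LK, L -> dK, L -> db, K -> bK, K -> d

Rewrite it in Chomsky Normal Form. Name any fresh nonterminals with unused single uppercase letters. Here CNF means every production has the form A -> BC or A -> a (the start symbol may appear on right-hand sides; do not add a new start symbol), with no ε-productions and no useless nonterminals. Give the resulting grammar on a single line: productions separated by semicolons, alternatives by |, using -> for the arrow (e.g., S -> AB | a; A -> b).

S -> i | AL | BA | BK | LK; A -> b; B -> d; K -> d | AK; L -> BA | BK

No ε-productions.
After unit-elimination: S -> i | LK | bL | dK | db; K -> d | bK; L -> dK | db.
TERM: introduce A -> b, B -> d and substitute in every rule of length ≥2.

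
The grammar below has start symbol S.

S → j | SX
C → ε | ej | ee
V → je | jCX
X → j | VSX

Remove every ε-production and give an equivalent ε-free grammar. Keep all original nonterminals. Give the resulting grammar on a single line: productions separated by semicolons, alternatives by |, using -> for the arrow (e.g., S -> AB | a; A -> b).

S -> j | SX; C -> ee | ej; V -> jX | je | jCX; X -> j | VSX

Nullable set: {C}.
Drop C -> ε.
V -> jCX: C nullable, giving jCX | jX.
Unchanged (no nullable symbols): S -> SX; S -> j; C -> ee; C -> ej; V -> je; X -> VSX; X -> j.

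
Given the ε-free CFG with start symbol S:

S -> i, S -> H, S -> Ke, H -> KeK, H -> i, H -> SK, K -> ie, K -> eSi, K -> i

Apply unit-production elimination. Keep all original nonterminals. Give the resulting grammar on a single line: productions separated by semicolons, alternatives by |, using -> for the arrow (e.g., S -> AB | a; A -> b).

Unit productions: S->H.
Unit pairs (A ⇒* B via units): (S,H).
S: inherits non-unit rules of {H, S} → Ke | KeK | SK | i.
H: inherits non-unit rules of {H} → KeK | SK | i.
K: inherits non-unit rules of {K} → eSi | i | ie.

S -> i | Ke | SK | KeK; H -> i | SK | KeK; K -> i | ie | eSi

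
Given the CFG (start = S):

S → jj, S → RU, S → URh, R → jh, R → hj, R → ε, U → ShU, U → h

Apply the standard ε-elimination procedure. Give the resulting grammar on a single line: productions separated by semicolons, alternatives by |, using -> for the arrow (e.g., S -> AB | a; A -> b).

Nullable set: {R}.
S -> RU: R nullable, giving RU | U.
S -> URh: R nullable, giving URh | Uh.
Drop R -> ε.
Unchanged (no nullable symbols): S -> jj; R -> hj; R -> jh; U -> ShU; U -> h.

S -> U | RU | Uh | jj | URh; R -> hj | jh; U -> h | ShU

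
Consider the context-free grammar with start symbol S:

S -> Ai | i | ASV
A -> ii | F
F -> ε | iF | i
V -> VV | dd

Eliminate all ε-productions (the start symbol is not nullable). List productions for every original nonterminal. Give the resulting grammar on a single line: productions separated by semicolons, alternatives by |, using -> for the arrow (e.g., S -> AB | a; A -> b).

Nullable set: {A, F}.
S -> ASV: A nullable, giving ASV | SV.
S -> Ai: A nullable, giving Ai | i.
A -> F: F nullable, giving F.
Drop F -> ε.
F -> iF: F nullable, giving i | iF.
Unchanged (no nullable symbols): S -> i; A -> ii; F -> i; V -> VV; V -> dd.

S -> i | Ai | SV | ASV; A -> F | ii; F -> i | iF; V -> VV | dd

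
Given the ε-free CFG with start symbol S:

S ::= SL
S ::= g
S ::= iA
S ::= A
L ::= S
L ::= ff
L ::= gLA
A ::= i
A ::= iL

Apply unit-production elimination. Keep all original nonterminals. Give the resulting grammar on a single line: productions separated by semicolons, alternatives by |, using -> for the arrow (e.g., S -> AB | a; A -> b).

Unit productions: L->S, S->A.
Unit pairs (A ⇒* B via units): (L,A), (L,S), (S,A).
S: inherits non-unit rules of {A, S} → SL | g | i | iA | iL.
A: inherits non-unit rules of {A} → i | iL.
L: inherits non-unit rules of {A, L, S} → SL | ff | g | gLA | i | iA | iL.

S -> g | i | SL | iA | iL; A -> i | iL; L -> g | i | SL | ff | iA | iL | gLA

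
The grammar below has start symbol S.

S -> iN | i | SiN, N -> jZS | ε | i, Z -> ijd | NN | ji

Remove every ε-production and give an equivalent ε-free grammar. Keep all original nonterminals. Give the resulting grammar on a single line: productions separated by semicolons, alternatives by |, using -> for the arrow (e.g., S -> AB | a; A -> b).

S -> i | Si | iN | SiN; N -> i | jS | jZS; Z -> N | NN | ji | ijd

Nullable set: {N, Z}.
S -> SiN: N nullable, giving Si | SiN.
S -> iN: N nullable, giving i | iN.
Drop N -> ε.
N -> jZS: Z nullable, giving jS | jZS.
Z -> NN: N, N nullable, giving N | NN.
Unchanged (no nullable symbols): S -> i; N -> i; Z -> ijd; Z -> ji.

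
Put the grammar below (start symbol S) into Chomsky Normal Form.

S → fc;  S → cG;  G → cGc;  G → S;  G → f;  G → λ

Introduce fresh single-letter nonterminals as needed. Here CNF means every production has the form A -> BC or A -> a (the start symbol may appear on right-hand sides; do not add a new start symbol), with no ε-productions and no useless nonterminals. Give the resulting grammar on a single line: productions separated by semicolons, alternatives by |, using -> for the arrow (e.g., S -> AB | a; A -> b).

S -> c | AG | BA; A -> c; B -> f; C -> GA; G -> c | f | AA | AC | AG | BA

Nullable: {G}; after ε-elimination: S -> c | cG | fc; G -> S | f | cc | cGc.
After unit-elimination: S -> c | cG | fc; G -> c | f | cG | cc | fc | cGc.
TERM: introduce A -> c, B -> f and substitute in every rule of length ≥2.
BIN: G -> AGA becomes G -> AC, C -> GA.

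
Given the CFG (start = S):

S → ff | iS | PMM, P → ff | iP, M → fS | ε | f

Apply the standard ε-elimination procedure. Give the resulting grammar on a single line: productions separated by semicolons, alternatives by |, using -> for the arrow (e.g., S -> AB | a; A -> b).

Nullable set: {M}.
S -> PMM: M, M nullable, giving P | PM | PMM.
Drop M -> ε.
Unchanged (no nullable symbols): S -> ff; S -> iS; M -> f; M -> fS; P -> ff; P -> iP.

S -> P | PM | ff | iS | PMM; M -> f | fS; P -> ff | iP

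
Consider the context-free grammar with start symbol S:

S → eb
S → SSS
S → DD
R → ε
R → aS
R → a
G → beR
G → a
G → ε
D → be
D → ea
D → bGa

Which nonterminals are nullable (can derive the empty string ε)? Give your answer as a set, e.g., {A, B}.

{G, R}

Directly nullable (have an ε-rule): {G, R}.
Not nullable: D, S — each has a terminal in every rule's right-hand side or depends on a non-nullable symbol.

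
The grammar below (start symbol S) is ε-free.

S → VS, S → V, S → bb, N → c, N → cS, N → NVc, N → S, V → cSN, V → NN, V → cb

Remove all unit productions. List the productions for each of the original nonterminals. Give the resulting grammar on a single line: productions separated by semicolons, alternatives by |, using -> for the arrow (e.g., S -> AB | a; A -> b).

Unit productions: N->S, S->V.
Unit pairs (A ⇒* B via units): (N,S), (N,V), (S,V).
S: inherits non-unit rules of {S, V} → NN | VS | bb | cSN | cb.
N: inherits non-unit rules of {N, S, V} → NN | NVc | VS | bb | c | cS | cSN | cb.
V: inherits non-unit rules of {V} → NN | cSN | cb.

S -> NN | VS | bb | cb | cSN; N -> c | NN | VS | bb | cS | cb | NVc | cSN; V -> NN | cb | cSN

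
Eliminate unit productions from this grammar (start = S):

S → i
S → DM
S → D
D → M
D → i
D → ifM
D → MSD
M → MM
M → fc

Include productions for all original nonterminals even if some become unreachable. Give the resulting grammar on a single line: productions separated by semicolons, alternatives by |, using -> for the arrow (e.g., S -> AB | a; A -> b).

S -> i | DM | MM | fc | MSD | ifM; D -> i | MM | fc | MSD | ifM; M -> MM | fc

Unit productions: D->M, S->D.
Unit pairs (A ⇒* B via units): (D,M), (S,D), (S,M).
S: inherits non-unit rules of {D, M, S} → DM | MM | MSD | fc | i | ifM.
D: inherits non-unit rules of {D, M} → MM | MSD | fc | i | ifM.
M: inherits non-unit rules of {M} → MM | fc.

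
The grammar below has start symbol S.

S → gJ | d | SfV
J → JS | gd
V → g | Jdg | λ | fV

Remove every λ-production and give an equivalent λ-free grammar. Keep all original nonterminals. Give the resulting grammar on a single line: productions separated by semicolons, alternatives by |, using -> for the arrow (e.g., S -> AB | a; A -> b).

S -> d | Sf | gJ | SfV; J -> JS | gd; V -> f | g | fV | Jdg

Nullable set: {V}.
S -> SfV: V nullable, giving Sf | SfV.
Drop V -> λ.
V -> fV: V nullable, giving f | fV.
Unchanged (no nullable symbols): S -> d; S -> gJ; J -> JS; J -> gd; V -> Jdg; V -> g.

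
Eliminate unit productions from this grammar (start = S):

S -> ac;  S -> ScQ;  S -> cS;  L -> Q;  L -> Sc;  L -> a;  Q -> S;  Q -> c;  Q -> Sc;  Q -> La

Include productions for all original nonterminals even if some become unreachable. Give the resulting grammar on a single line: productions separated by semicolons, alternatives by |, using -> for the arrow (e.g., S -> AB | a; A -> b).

Unit productions: L->Q, Q->S.
Unit pairs (A ⇒* B via units): (L,Q), (L,S), (Q,S).
S: inherits non-unit rules of {S} → ScQ | ac | cS.
L: inherits non-unit rules of {L, Q, S} → La | Sc | ScQ | a | ac | c | cS.
Q: inherits non-unit rules of {Q, S} → La | Sc | ScQ | ac | c | cS.

S -> ac | cS | ScQ; L -> a | c | La | Sc | ac | cS | ScQ; Q -> c | La | Sc | ac | cS | ScQ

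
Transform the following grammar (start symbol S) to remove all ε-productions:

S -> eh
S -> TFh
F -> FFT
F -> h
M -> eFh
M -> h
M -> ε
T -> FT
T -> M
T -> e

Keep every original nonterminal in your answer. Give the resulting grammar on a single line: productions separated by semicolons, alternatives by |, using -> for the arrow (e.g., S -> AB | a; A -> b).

Nullable set: {M, T}.
S -> TFh: T nullable, giving Fh | TFh.
F -> FFT: T nullable, giving FF | FFT.
Drop M -> ε.
T -> FT: T nullable, giving F | FT.
T -> M: M nullable, giving M.
Unchanged (no nullable symbols): S -> eh; F -> h; M -> eFh; M -> h; T -> e.

S -> Fh | eh | TFh; F -> h | FF | FFT; M -> h | eFh; T -> F | M | e | FT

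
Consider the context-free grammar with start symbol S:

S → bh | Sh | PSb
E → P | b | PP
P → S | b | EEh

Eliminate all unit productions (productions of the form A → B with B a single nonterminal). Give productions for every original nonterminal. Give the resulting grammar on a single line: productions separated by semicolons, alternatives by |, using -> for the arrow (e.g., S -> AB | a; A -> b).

S -> Sh | bh | PSb; E -> b | PP | Sh | bh | EEh | PSb; P -> b | Sh | bh | EEh | PSb

Unit productions: E->P, P->S.
Unit pairs (A ⇒* B via units): (E,P), (E,S), (P,S).
S: inherits non-unit rules of {S} → PSb | Sh | bh.
E: inherits non-unit rules of {E, P, S} → EEh | PP | PSb | Sh | b | bh.
P: inherits non-unit rules of {P, S} → EEh | PSb | Sh | b | bh.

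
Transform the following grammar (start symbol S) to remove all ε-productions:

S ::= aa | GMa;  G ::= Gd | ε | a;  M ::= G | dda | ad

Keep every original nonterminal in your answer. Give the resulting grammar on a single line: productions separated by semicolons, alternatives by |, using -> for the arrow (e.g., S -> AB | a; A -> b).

Nullable set: {G, M}.
S -> GMa: G, M nullable, giving GMa | Ga | Ma | a.
Drop G -> ε.
G -> Gd: G nullable, giving Gd | d.
M -> G: G nullable, giving G.
Unchanged (no nullable symbols): S -> aa; G -> a; M -> ad; M -> dda.

S -> a | Ga | Ma | aa | GMa; G -> a | d | Gd; M -> G | ad | dda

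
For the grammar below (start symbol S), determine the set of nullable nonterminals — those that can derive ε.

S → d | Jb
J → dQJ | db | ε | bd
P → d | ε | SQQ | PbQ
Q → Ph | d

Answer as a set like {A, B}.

{J, P}

Directly nullable (have an ε-rule): {J, P}.
Not nullable: Q, S — each has a terminal in every rule's right-hand side or depends on a non-nullable symbol.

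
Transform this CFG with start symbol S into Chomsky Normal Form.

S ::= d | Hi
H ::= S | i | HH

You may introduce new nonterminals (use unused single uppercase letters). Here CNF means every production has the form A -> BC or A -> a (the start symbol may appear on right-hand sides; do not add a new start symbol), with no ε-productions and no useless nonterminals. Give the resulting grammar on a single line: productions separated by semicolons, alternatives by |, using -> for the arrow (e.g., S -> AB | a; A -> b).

S -> d | HA; A -> i; H -> d | i | HA | HH

No ε-productions.
After unit-elimination: S -> d | Hi; H -> d | i | HH | Hi.
TERM: introduce A -> i and substitute in every rule of length ≥2.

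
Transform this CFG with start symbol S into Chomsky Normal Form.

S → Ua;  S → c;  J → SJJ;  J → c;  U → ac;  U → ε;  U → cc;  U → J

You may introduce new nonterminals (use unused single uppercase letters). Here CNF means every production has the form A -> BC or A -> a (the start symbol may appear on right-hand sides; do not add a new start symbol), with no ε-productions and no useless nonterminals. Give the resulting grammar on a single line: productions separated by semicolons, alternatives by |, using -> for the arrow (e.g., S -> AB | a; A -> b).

Nullable: {U}; after ε-elimination: S -> a | c | Ua; J -> c | SJJ; U -> J | ac | cc.
After unit-elimination: S -> a | c | Ua; J -> c | SJJ; U -> c | ac | cc | SJJ.
TERM: introduce A -> a, B -> c and substitute in every rule of length ≥2.
BIN: J -> SJJ becomes J -> SC, C -> JJ; U -> SJJ becomes U -> SD, D -> JJ.

S -> a | c | UA; A -> a; B -> c; C -> JJ; D -> JJ; J -> c | SC; U -> c | AB | BB | SD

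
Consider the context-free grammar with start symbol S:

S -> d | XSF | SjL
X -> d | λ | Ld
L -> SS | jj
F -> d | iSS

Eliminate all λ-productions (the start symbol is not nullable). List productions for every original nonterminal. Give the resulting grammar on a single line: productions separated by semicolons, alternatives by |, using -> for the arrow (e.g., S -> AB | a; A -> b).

S -> d | SF | SjL | XSF; F -> d | iSS; L -> SS | jj; X -> d | Ld

Nullable set: {X}.
S -> XSF: X nullable, giving SF | XSF.
Drop X -> λ.
Unchanged (no nullable symbols): S -> SjL; S -> d; F -> d; F -> iSS; L -> SS; L -> jj; X -> Ld; X -> d.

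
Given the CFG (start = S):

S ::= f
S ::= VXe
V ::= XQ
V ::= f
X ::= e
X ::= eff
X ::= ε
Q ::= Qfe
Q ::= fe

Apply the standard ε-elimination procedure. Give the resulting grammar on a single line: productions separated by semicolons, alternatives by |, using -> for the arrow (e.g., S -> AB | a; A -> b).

Nullable set: {X}.
S -> VXe: X nullable, giving VXe | Ve.
V -> XQ: X nullable, giving Q | XQ.
Drop X -> ε.
Unchanged (no nullable symbols): S -> f; Q -> Qfe; Q -> fe; V -> f; X -> e; X -> eff.

S -> f | Ve | VXe; Q -> fe | Qfe; V -> Q | f | XQ; X -> e | eff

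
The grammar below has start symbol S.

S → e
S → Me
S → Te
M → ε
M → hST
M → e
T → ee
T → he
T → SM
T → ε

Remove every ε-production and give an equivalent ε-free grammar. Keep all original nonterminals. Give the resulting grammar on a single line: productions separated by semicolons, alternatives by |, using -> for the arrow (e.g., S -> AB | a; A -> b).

S -> e | Me | Te; M -> e | hS | hST; T -> S | SM | ee | he

Nullable set: {M, T}.
S -> Me: M nullable, giving Me | e.
S -> Te: T nullable, giving Te | e.
Drop M -> ε.
M -> hST: T nullable, giving hS | hST.
Drop T -> ε.
T -> SM: M nullable, giving S | SM.
Unchanged (no nullable symbols): S -> e; M -> e; T -> ee; T -> he.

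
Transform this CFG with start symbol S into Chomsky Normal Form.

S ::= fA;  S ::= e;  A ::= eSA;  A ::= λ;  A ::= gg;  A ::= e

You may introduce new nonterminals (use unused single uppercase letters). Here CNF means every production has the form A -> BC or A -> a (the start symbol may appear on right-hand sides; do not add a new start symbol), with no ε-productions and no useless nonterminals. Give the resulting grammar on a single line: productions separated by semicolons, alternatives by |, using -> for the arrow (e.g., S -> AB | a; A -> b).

S -> e | f | DA; A -> e | BE | BS | CC; B -> e; C -> g; D -> f; E -> SA

Nullable: {A}; after ε-elimination: S -> e | f | fA; A -> e | eS | gg | eSA.
No unit productions to eliminate.
TERM: introduce B -> e, D -> f, C -> g and substitute in every rule of length ≥2.
BIN: A -> BSA becomes A -> BE, E -> SA.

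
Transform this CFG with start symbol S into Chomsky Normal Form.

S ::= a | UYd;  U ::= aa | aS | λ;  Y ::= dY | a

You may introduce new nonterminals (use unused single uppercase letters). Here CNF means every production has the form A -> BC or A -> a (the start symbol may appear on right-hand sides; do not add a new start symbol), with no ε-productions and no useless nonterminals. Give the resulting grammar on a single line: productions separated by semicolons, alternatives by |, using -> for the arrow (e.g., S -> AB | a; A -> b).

S -> a | UC | YA; A -> d; B -> a; C -> YA; U -> BB | BS; Y -> a | AY

Nullable: {U}; after ε-elimination: S -> a | Yd | UYd; U -> aS | aa; Y -> a | dY.
No unit productions to eliminate.
TERM: introduce B -> a, A -> d and substitute in every rule of length ≥2.
BIN: S -> UYA becomes S -> UC, C -> YA.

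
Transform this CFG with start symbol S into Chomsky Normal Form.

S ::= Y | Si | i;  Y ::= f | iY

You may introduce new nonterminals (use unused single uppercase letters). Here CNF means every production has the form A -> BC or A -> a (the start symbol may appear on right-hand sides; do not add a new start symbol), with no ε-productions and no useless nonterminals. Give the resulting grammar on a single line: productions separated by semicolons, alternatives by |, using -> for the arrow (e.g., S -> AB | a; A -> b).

No ε-productions.
After unit-elimination: S -> f | i | Si | iY; Y -> f | iY.
TERM: introduce A -> i and substitute in every rule of length ≥2.

S -> f | i | AY | SA; A -> i; Y -> f | AY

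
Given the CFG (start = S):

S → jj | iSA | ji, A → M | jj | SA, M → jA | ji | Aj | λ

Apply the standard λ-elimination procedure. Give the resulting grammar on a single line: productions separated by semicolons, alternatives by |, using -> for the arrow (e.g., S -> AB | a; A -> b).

Nullable set: {A, M}.
S -> iSA: A nullable, giving iS | iSA.
A -> M: M nullable, giving M.
A -> SA: A nullable, giving S | SA.
Drop M -> λ.
M -> Aj: A nullable, giving Aj | j.
M -> jA: A nullable, giving j | jA.
Unchanged (no nullable symbols): S -> ji; S -> jj; A -> jj; M -> ji.

S -> iS | ji | jj | iSA; A -> M | S | SA | jj; M -> j | Aj | jA | ji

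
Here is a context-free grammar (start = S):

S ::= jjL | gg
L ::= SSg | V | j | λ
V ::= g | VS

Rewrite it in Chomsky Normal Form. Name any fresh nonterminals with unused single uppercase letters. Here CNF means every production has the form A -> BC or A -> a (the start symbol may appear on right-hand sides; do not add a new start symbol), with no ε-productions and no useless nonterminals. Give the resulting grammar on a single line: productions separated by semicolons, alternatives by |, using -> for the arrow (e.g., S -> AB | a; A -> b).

Nullable: {L}; after ε-elimination: S -> gg | jj | jjL; L -> V | j | SSg; V -> g | VS.
After unit-elimination: S -> gg | jj | jjL; L -> g | j | VS | SSg; V -> g | VS.
TERM: introduce A -> g, B -> j and substitute in every rule of length ≥2.
BIN: L -> SSA becomes L -> SC, C -> SA; S -> BBL becomes S -> BD, D -> BL.

S -> AA | BB | BD; A -> g; B -> j; C -> SA; D -> BL; L -> g | j | SC | VS; V -> g | VS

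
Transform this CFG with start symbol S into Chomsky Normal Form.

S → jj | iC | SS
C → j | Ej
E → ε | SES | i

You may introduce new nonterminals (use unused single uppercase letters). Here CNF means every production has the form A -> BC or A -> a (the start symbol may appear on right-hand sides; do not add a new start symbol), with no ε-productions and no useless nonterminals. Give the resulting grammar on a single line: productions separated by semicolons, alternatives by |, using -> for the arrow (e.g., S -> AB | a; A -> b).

S -> AA | BC | SS; A -> j; B -> i; C -> j | EA; D -> ES; E -> i | SD | SS

Nullable: {E}; after ε-elimination: S -> SS | iC | jj; C -> j | Ej; E -> i | SS | SES.
No unit productions to eliminate.
TERM: introduce B -> i, A -> j and substitute in every rule of length ≥2.
BIN: E -> SES becomes E -> SD, D -> ES.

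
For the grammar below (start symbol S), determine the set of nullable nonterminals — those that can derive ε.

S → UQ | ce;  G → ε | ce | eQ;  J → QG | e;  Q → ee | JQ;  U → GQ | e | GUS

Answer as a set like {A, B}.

{G}

Directly nullable (have an ε-rule): {G}.
Not nullable: J, Q, S, U — each has a terminal in every rule's right-hand side or depends on a non-nullable symbol.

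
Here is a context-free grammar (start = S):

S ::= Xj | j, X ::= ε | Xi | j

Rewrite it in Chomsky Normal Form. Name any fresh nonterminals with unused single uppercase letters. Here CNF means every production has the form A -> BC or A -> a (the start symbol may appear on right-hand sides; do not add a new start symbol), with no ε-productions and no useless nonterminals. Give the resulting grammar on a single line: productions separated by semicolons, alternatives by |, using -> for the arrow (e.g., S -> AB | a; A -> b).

S -> j | XA; A -> j; B -> i; X -> i | j | XB

Nullable: {X}; after ε-elimination: S -> j | Xj; X -> i | j | Xi.
No unit productions to eliminate.
TERM: introduce B -> i, A -> j and substitute in every rule of length ≥2.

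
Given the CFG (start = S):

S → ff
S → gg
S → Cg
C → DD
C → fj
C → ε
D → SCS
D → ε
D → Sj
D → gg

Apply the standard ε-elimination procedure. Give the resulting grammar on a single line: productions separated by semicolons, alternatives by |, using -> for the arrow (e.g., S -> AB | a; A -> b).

Nullable set: {C, D}.
S -> Cg: C nullable, giving Cg | g.
Drop C -> ε.
C -> DD: D, D nullable, giving D | DD.
Drop D -> ε.
D -> SCS: C nullable, giving SCS | SS.
Unchanged (no nullable symbols): S -> ff; S -> gg; C -> fj; D -> Sj; D -> gg.

S -> g | Cg | ff | gg; C -> D | DD | fj; D -> SS | Sj | gg | SCS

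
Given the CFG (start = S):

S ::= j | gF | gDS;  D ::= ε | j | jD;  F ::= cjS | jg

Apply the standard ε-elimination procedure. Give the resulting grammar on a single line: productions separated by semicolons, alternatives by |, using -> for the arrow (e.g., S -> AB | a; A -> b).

Nullable set: {D}.
S -> gDS: D nullable, giving gDS | gS.
Drop D -> ε.
D -> jD: D nullable, giving j | jD.
Unchanged (no nullable symbols): S -> gF; S -> j; D -> j; F -> cjS; F -> jg.

S -> j | gF | gS | gDS; D -> j | jD; F -> jg | cjS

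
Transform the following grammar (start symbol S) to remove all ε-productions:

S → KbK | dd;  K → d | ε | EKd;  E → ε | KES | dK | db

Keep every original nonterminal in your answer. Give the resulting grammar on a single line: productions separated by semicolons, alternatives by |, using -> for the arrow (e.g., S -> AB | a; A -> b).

S -> b | Kb | bK | dd | KbK; E -> S | d | ES | KS | dK | db | KES; K -> d | Ed | Kd | EKd

Nullable set: {E, K}.
S -> KbK: K, K nullable, giving Kb | KbK | b | bK.
Drop E -> ε.
E -> KES: K, E nullable, giving ES | KES | KS | S.
E -> dK: K nullable, giving d | dK.
Drop K -> ε.
K -> EKd: E, K nullable, giving EKd | Ed | Kd | d.
Unchanged (no nullable symbols): S -> dd; E -> db; K -> d.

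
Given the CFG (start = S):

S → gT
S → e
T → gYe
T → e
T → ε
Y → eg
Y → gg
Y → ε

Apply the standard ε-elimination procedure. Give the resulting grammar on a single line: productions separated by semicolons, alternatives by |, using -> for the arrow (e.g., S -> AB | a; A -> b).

S -> e | g | gT; T -> e | ge | gYe; Y -> eg | gg

Nullable set: {T, Y}.
S -> gT: T nullable, giving g | gT.
Drop T -> ε.
T -> gYe: Y nullable, giving gYe | ge.
Drop Y -> ε.
Unchanged (no nullable symbols): S -> e; T -> e; Y -> eg; Y -> gg.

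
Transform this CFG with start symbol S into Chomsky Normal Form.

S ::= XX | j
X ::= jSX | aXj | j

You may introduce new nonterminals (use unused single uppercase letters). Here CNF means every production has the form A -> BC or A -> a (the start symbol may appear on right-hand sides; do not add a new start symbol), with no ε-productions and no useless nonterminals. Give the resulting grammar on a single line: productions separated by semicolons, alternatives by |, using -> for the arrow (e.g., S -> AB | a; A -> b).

No ε-productions.
No unit productions to eliminate.
TERM: introduce A -> a, B -> j and substitute in every rule of length ≥2.
BIN: X -> AXB becomes X -> AC, C -> XB; X -> BSX becomes X -> BD, D -> SX.

S -> j | XX; A -> a; B -> j; C -> XB; D -> SX; X -> j | AC | BD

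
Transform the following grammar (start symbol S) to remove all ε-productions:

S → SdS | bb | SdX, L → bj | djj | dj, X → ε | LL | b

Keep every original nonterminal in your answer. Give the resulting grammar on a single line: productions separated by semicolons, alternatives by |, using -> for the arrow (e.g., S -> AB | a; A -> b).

S -> Sd | bb | SdS | SdX; L -> bj | dj | djj; X -> b | LL

Nullable set: {X}.
S -> SdX: X nullable, giving Sd | SdX.
Drop X -> ε.
Unchanged (no nullable symbols): S -> SdS; S -> bb; L -> bj; L -> dj; L -> djj; X -> LL; X -> b.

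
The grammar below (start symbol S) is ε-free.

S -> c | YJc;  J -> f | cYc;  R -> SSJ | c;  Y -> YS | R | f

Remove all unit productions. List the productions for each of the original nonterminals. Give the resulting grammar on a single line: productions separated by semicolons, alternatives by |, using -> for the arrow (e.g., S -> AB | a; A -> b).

Unit productions: Y->R.
Unit pairs (A ⇒* B via units): (Y,R).
S: inherits non-unit rules of {S} → YJc | c.
J: inherits non-unit rules of {J} → cYc | f.
R: inherits non-unit rules of {R} → SSJ | c.
Y: inherits non-unit rules of {R, Y} → SSJ | YS | c | f.

S -> c | YJc; J -> f | cYc; R -> c | SSJ; Y -> c | f | YS | SSJ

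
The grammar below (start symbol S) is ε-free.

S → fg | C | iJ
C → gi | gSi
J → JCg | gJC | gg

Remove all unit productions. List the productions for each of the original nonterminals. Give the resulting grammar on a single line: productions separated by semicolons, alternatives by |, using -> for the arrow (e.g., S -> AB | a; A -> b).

Unit productions: S->C.
Unit pairs (A ⇒* B via units): (S,C).
S: inherits non-unit rules of {C, S} → fg | gSi | gi | iJ.
C: inherits non-unit rules of {C} → gSi | gi.
J: inherits non-unit rules of {J} → JCg | gJC | gg.

S -> fg | gi | iJ | gSi; C -> gi | gSi; J -> gg | JCg | gJC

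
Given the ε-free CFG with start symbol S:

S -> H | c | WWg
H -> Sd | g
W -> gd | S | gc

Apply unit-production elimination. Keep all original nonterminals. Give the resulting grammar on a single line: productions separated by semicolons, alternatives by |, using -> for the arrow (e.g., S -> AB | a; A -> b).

S -> c | g | Sd | WWg; H -> g | Sd; W -> c | g | Sd | gc | gd | WWg

Unit productions: S->H, W->S.
Unit pairs (A ⇒* B via units): (S,H), (W,H), (W,S).
S: inherits non-unit rules of {H, S} → Sd | WWg | c | g.
H: inherits non-unit rules of {H} → Sd | g.
W: inherits non-unit rules of {H, S, W} → Sd | WWg | c | g | gc | gd.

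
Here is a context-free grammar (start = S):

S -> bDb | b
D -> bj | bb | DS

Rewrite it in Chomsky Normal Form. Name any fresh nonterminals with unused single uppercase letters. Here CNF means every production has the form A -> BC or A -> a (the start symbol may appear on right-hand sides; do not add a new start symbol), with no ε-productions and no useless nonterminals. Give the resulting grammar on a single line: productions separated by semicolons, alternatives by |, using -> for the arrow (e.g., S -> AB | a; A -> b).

No ε-productions.
No unit productions to eliminate.
TERM: introduce A -> b, B -> j and substitute in every rule of length ≥2.
BIN: S -> ADA becomes S -> AC, C -> DA.

S -> b | AC; A -> b; B -> j; C -> DA; D -> AA | AB | DS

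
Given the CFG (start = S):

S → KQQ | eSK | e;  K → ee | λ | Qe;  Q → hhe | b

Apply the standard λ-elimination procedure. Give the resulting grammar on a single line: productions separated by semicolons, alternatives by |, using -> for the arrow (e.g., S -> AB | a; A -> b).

S -> e | QQ | eS | KQQ | eSK; K -> Qe | ee; Q -> b | hhe

Nullable set: {K}.
S -> KQQ: K nullable, giving KQQ | QQ.
S -> eSK: K nullable, giving eS | eSK.
Drop K -> λ.
Unchanged (no nullable symbols): S -> e; K -> Qe; K -> ee; Q -> b; Q -> hhe.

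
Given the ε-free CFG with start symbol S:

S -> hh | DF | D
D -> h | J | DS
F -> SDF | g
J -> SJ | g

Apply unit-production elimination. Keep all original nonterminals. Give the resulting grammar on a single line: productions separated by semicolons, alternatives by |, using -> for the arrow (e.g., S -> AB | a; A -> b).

Unit productions: D->J, S->D.
Unit pairs (A ⇒* B via units): (D,J), (S,D), (S,J).
S: inherits non-unit rules of {D, J, S} → DF | DS | SJ | g | h | hh.
D: inherits non-unit rules of {D, J} → DS | SJ | g | h.
F: inherits non-unit rules of {F} → SDF | g.
J: inherits non-unit rules of {J} → SJ | g.

S -> g | h | DF | DS | SJ | hh; D -> g | h | DS | SJ; F -> g | SDF; J -> g | SJ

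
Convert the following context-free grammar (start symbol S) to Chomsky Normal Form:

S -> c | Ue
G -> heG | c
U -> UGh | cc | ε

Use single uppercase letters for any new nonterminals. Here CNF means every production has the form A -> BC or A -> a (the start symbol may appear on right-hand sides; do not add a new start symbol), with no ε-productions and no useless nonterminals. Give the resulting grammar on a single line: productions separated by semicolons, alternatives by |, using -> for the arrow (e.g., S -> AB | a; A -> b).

S -> c | e | UB; A -> h; B -> e; C -> c; D -> BG; E -> GA; G -> c | AD; U -> CC | GA | UE

Nullable: {U}; after ε-elimination: S -> c | e | Ue; G -> c | heG; U -> Gh | cc | UGh.
No unit productions to eliminate.
TERM: introduce C -> c, B -> e, A -> h and substitute in every rule of length ≥2.
BIN: G -> ABG becomes G -> AD, D -> BG; U -> UGA becomes U -> UE, E -> GA.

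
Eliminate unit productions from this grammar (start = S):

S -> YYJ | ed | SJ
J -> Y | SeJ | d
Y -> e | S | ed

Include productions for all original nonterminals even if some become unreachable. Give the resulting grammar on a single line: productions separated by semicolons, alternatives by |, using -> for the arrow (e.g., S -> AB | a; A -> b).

S -> SJ | ed | YYJ; J -> d | e | SJ | ed | SeJ | YYJ; Y -> e | SJ | ed | YYJ

Unit productions: J->Y, Y->S.
Unit pairs (A ⇒* B via units): (J,S), (J,Y), (Y,S).
S: inherits non-unit rules of {S} → SJ | YYJ | ed.
J: inherits non-unit rules of {J, S, Y} → SJ | SeJ | YYJ | d | e | ed.
Y: inherits non-unit rules of {S, Y} → SJ | YYJ | e | ed.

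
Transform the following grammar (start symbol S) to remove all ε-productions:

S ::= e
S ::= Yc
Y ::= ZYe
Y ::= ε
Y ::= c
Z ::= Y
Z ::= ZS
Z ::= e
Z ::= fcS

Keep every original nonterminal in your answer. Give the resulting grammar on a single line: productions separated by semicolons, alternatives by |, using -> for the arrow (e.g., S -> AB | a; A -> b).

S -> c | e | Yc; Y -> c | e | Ye | Ze | ZYe; Z -> S | Y | e | ZS | fcS

Nullable set: {Y, Z}.
S -> Yc: Y nullable, giving Yc | c.
Drop Y -> ε.
Y -> ZYe: Z, Y nullable, giving Ye | ZYe | Ze | e.
Z -> Y: Y nullable, giving Y.
Z -> ZS: Z nullable, giving S | ZS.
Unchanged (no nullable symbols): S -> e; Y -> c; Z -> e; Z -> fcS.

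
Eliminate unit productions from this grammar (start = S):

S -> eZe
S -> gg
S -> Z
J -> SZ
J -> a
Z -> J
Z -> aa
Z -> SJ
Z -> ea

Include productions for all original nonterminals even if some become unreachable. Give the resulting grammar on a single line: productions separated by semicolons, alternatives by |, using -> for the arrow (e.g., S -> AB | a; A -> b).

S -> a | SJ | SZ | aa | ea | gg | eZe; J -> a | SZ; Z -> a | SJ | SZ | aa | ea

Unit productions: S->Z, Z->J.
Unit pairs (A ⇒* B via units): (S,J), (S,Z), (Z,J).
S: inherits non-unit rules of {J, S, Z} → SJ | SZ | a | aa | eZe | ea | gg.
J: inherits non-unit rules of {J} → SZ | a.
Z: inherits non-unit rules of {J, Z} → SJ | SZ | a | aa | ea.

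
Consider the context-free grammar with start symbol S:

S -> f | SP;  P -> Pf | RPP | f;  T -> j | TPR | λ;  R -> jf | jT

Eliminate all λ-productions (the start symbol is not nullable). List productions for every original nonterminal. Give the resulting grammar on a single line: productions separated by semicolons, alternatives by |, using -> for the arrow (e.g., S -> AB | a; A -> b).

S -> f | SP; P -> f | Pf | RPP; R -> j | jT | jf; T -> j | PR | TPR

Nullable set: {T}.
R -> jT: T nullable, giving j | jT.
Drop T -> λ.
T -> TPR: T nullable, giving PR | TPR.
Unchanged (no nullable symbols): S -> SP; S -> f; P -> Pf; P -> RPP; P -> f; R -> jf; T -> j.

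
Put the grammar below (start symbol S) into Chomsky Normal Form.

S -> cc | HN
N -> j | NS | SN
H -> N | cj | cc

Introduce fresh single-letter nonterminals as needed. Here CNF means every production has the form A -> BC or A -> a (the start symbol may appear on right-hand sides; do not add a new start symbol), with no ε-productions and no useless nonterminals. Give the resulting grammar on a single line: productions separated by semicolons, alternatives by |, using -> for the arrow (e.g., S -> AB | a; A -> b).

S -> AA | HN; A -> c; B -> j; H -> j | AA | AB | NS | SN; N -> j | NS | SN

No ε-productions.
After unit-elimination: S -> HN | cc; H -> j | NS | SN | cc | cj; N -> j | NS | SN.
TERM: introduce A -> c, B -> j and substitute in every rule of length ≥2.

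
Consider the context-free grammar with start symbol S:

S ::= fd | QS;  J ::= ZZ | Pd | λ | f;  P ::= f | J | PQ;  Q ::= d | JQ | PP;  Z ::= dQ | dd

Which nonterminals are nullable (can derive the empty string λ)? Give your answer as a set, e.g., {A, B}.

Directly nullable (have an ε-rule): {J}.
P is nullable via P -> J (every symbol on the right is already known nullable).
Q is nullable via Q -> PP (every symbol on the right is already known nullable).
Not nullable: S, Z — each has a terminal in every rule's right-hand side or depends on a non-nullable symbol.

{J, P, Q}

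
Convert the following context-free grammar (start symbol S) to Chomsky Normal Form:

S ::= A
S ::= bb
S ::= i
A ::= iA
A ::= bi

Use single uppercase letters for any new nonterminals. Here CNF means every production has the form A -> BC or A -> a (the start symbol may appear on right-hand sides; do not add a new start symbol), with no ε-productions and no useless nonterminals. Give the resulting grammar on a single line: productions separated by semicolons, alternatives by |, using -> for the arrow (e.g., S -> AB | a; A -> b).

No ε-productions.
After unit-elimination: S -> i | bb | bi | iA; A -> bi | iA.
TERM: introduce B -> b, C -> i and substitute in every rule of length ≥2.

S -> i | BB | BC | CA; A -> BC | CA; B -> b; C -> i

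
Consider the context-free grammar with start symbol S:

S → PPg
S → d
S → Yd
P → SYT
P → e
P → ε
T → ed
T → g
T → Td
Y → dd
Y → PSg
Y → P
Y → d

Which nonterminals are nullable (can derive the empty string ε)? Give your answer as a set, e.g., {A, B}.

{P, Y}

Directly nullable (have an ε-rule): {P}.
Y is nullable via Y -> P (every symbol on the right is already known nullable).
Not nullable: S, T — each has a terminal in every rule's right-hand side or depends on a non-nullable symbol.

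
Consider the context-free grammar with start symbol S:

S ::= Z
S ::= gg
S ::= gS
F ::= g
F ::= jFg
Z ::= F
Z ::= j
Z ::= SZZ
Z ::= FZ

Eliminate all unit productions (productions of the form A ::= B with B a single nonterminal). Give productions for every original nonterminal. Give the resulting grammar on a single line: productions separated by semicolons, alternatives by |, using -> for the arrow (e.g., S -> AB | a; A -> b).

S -> g | j | FZ | gS | gg | SZZ | jFg; F -> g | jFg; Z -> g | j | FZ | SZZ | jFg

Unit productions: S->Z, Z->F.
Unit pairs (A ⇒* B via units): (S,F), (S,Z), (Z,F).
S: inherits non-unit rules of {F, S, Z} → FZ | SZZ | g | gS | gg | j | jFg.
F: inherits non-unit rules of {F} → g | jFg.
Z: inherits non-unit rules of {F, Z} → FZ | SZZ | g | j | jFg.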